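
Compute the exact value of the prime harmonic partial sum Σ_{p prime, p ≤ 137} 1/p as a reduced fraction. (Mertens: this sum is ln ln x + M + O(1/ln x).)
Σ 1/p = 134916993045244813891851972880537444693266047783313727/72047817630210000485677936198920432067383702541010310

π(137) = 33, so the primes ≤ 137 are [2, 3, 5, 7, 11, 13, 17, 19, 23, 29, 31, 37, 41, 43, 47, 53, 59, 61, 67, 71, 73, 79, 83, 89, 97, 101, 103, 107, 109, 113, 127, 131, 137]. Summing 1/p over these primes: 134916993045244813891851972880537444693266047783313727/72047817630210000485677936198920432067383702541010310 ≈ 1.8726. Mertens estimate ln ln(137) + 0.2615 ≈ 1.8548.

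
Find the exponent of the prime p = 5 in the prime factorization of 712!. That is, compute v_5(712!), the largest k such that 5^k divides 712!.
v_5(712!) = 176

Legendre's formula: v_p(n!) = Σ_{k ≥ 1} ⌊n / p^k⌋. For p = 5, n = 712, the terms are:
  ⌊712/5^1⌋ = ⌊712/5⌋ = 142
  ⌊712/5^2⌋ = ⌊712/25⌋ = 28
  ⌊712/5^3⌋ = ⌊712/125⌋ = 5
  ⌊712/5^4⌋ = ⌊712/625⌋ = 1
(the next term ⌊712/5^5⌋ = 0, terminating the sum). Summing: v_5(712!) = 142 + 28 + 5 + 1 = 176.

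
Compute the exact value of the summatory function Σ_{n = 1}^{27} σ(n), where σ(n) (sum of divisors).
Σ_{n ≤ 27} σ(n) = 604

Compute σ(n) for each 1 ≤ n ≤ 27: σ(1) = 1, σ(2) = 3, σ(3) = 4, σ(4) = 7, σ(5) = 6, σ(6) = 12, σ(7) = 8, σ(8) = 15, σ(9) = 13, σ(10) = 18, σ(11) = 12, σ(12) = 28, σ(13) = 14, σ(14) = 24, σ(15) = 24, σ(16) = 31, σ(17) = 18, σ(18) = 39, σ(19) = 20, σ(20) = 42, σ(21) = 32, σ(22) = 36, σ(23) = 24, σ(24) = 60, σ(25) = 31, σ(26) = 42, σ(27) = 40. Summing all 27 values: 604. (Average order: Σ_{n ≤ x} σ(n) ~ (π²/12) x². For x = 27, (π²/12)·27² ≈ 599.58.)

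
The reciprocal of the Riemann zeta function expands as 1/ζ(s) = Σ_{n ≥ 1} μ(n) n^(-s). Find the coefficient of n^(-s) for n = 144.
μ(144) = 0

Factor n = 144 = 2^4 · 3^2. μ(n) = 0 if any exponent ≥ 2 (not squarefree); otherwise μ(n) = (−1)^{ω(n)} where ω(n) is the number of distinct prime factors. Applying: μ(144) = 0.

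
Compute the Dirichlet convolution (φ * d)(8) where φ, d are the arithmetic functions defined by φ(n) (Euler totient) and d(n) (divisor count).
(φ * d)(8) = 15

Divisors of 8: [1, 2, 4, 8]. For each d | 8:
  d = 1: φ(1) · d(8/1) = 1 · 4 = 4
  d = 2: φ(2) · d(8/2) = 1 · 3 = 3
  d = 4: φ(4) · d(8/4) = 2 · 2 = 4
  d = 8: φ(8) · d(8/8) = 4 · 1 = 4
Summing: (φ * d)(8) = 4 + 3 + 4 + 4 = 15.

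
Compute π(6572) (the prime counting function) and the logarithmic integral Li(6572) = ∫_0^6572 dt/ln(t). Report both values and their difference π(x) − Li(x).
π(6572) = 850;  Li(6572) ≈ 865.82;  π(x) − Li(x) ≈ -15.82.

Direct count of primes ≤ 6572 gives π(6572) = 850. Numerical evaluation of the logarithmic integral gives Li(6572) ≈ 865.82. The difference π(x) − Li(x) ≈ -15.82 is typically negative for small/moderate x (Li(x) overestimates), though Littlewood's theorem shows this sign changes infinitely often.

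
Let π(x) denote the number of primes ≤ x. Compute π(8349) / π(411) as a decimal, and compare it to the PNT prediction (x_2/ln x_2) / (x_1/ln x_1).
π(8349)/π(411) = 1045/80 ≈ 13.0625;  PNT prediction ≈ 13.5396.

π(411) = 80 and π(8349) = 1045, so π(8349)/π(411) ≈ 13.0625. The PNT-predicted ratio is (8349/ln(8349)) / (411/ln(411)) ≈ 13.5396. The two agree to within a few percent, as expected.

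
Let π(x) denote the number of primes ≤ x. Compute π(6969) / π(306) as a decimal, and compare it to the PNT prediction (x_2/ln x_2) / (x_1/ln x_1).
π(6969)/π(306) = 895/62 ≈ 14.4355;  PNT prediction ≈ 14.7303.

π(306) = 62 and π(6969) = 895, so π(6969)/π(306) ≈ 14.4355. The PNT-predicted ratio is (6969/ln(6969)) / (306/ln(306)) ≈ 14.7303. The two agree to within a few percent, as expected.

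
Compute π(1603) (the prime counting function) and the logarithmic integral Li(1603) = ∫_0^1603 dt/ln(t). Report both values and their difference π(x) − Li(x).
π(1603) = 252;  Li(1603) ≈ 261.83;  π(x) − Li(x) ≈ -9.83.

Direct count of primes ≤ 1603 gives π(1603) = 252. Numerical evaluation of the logarithmic integral gives Li(1603) ≈ 261.83. The difference π(x) − Li(x) ≈ -9.83 is typically negative for small/moderate x (Li(x) overestimates), though Littlewood's theorem shows this sign changes infinitely often.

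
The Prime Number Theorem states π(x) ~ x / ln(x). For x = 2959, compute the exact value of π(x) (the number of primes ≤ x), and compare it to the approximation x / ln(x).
π(2959) = 426;  x/ln(x) ≈ 370.22;  relative error ≈ 13.09%.

Directly count primes up to 2959: π(2959) = 426. The PNT approximation gives 2959/ln(2959) ≈ 2959/7.99261 ≈ 370.22. Relative error (π(x) − x/ln(x)) / π(x) ≈ 13.09%; the approximation is known to undercount slightly (Li(x) is a better estimate).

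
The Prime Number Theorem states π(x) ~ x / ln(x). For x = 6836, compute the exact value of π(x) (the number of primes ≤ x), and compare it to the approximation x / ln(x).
π(6836) = 880;  x/ln(x) ≈ 774.18;  relative error ≈ 12.02%.

Directly count primes up to 6836: π(6836) = 880. The PNT approximation gives 6836/ln(6836) ≈ 6836/8.82996 ≈ 774.18. Relative error (π(x) − x/ln(x)) / π(x) ≈ 12.02%; the approximation is known to undercount slightly (Li(x) is a better estimate).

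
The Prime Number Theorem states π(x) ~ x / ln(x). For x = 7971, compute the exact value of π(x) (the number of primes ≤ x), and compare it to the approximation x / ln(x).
π(7971) = 1006;  x/ln(x) ≈ 887.29;  relative error ≈ 11.80%.

Directly count primes up to 7971: π(7971) = 1006. The PNT approximation gives 7971/ln(7971) ≈ 7971/8.98357 ≈ 887.29. Relative error (π(x) − x/ln(x)) / π(x) ≈ 11.80%; the approximation is known to undercount slightly (Li(x) is a better estimate).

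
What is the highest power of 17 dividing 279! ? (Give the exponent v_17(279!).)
v_17(279!) = 16

Legendre's formula: v_p(n!) = Σ_{k ≥ 1} ⌊n / p^k⌋. For p = 17, n = 279, the terms are:
  ⌊279/17^1⌋ = ⌊279/17⌋ = 16
(the next term ⌊279/17^2⌋ = 0, terminating the sum). Summing: v_17(279!) = 16 = 16.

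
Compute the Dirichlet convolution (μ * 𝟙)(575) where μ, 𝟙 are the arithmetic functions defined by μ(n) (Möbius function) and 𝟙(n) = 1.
(μ * 𝟙)(575) = 0

Divisors of 575: [1, 5, 23, 25, 115, 575]. For each d | 575:
  d = 1: μ(1) · 𝟙(575/1) = 1 · 1 = 1
  d = 5: μ(5) · 𝟙(575/5) = -1 · 1 = -1
  d = 23: μ(23) · 𝟙(575/23) = -1 · 1 = -1
  d = 25: μ(25) · 𝟙(575/25) = 0 · 1 = 0
  d = 115: μ(115) · 𝟙(575/115) = 1 · 1 = 1
  d = 575: μ(575) · 𝟙(575/575) = 0 · 1 = 0
Summing: (μ * 𝟙)(575) = 1 + -1 + -1 + 0 + 1 + 0 = 0.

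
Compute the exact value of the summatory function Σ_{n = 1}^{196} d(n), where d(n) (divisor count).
Σ_{n ≤ 196} d(n) = 1070

Compute d(n) for each 1 ≤ n ≤ 196: d(1) = 1, d(2) = 2, d(3) = 2, d(4) = 3, d(5) = 2, d(6) = 4, d(7) = 2, d(8) = 4, d(9) = 3, d(10) = 4, d(11) = 2, d(12) = 6, d(13) = 2, d(14) = 4, d(15) = 4, d(16) = 5, d(17) = 2, d(18) = 6, d(19) = 2, d(20) = 6, d(21) = 4, d(22) = 4, d(23) = 2, d(24) = 8, d(25) = 3, d(26) = 4, d(27) = 4, d(28) = 6, d(29) = 2, d(30) = 8, d(31) = 2, d(32) = 6, d(33) = 4, d(34) = 4, d(35) = 4, d(36) = 9, d(37) = 2, d(38) = 4, d(39) = 4, d(40) = 8, d(41) = 2, d(42) = 8, d(43) = 2, d(44) = 6, d(45) = 6, d(46) = 4, d(47) = 2, d(48) = 10, d(49) = 3, d(50) = 6, d(51) = 4, d(52) = 6, d(53) = 2, d(54) = 8, d(55) = 4, d(56) = 8, d(57) = 4, d(58) = 4, d(59) = 2, d(60) = 12, d(61) = 2, d(62) = 4, d(63) = 6, d(64) = 7, d(65) = 4, d(66) = 8, d(67) = 2, d(68) = 6, d(69) = 4, d(70) = 8, d(71) = 2, d(72) = 12, d(73) = 2, d(74) = 4, d(75) = 6, d(76) = 6, d(77) = 4, d(78) = 8, d(79) = 2, d(80) = 10, d(81) = 5, d(82) = 4, d(83) = 2, d(84) = 12, d(85) = 4, d(86) = 4, d(87) = 4, d(88) = 8, d(89) = 2, d(90) = 12, d(91) = 4, d(92) = 6, d(93) = 4, d(94) = 4, d(95) = 4, d(96) = 12, d(97) = 2, d(98) = 6, d(99) = 6, d(100) = 9, d(101) = 2, d(102) = 8, d(103) = 2, d(104) = 8, d(105) = 8, d(106) = 4, d(107) = 2, d(108) = 12, d(109) = 2, d(110) = 8, d(111) = 4, d(112) = 10, d(113) = 2, d(114) = 8, d(115) = 4, d(116) = 6, d(117) = 6, d(118) = 4, d(119) = 4, d(120) = 16, d(121) = 3, d(122) = 4, d(123) = 4, d(124) = 6, d(125) = 4, d(126) = 12, d(127) = 2, d(128) = 8, d(129) = 4, d(130) = 8, d(131) = 2, d(132) = 12, d(133) = 4, d(134) = 4, d(135) = 8, d(136) = 8, d(137) = 2, d(138) = 8, d(139) = 2, d(140) = 12, d(141) = 4, d(142) = 4, d(143) = 4, d(144) = 15, d(145) = 4, d(146) = 4, d(147) = 6, d(148) = 6, d(149) = 2, d(150) = 12, d(151) = 2, d(152) = 8, d(153) = 6, d(154) = 8, d(155) = 4, d(156) = 12, d(157) = 2, d(158) = 4, d(159) = 4, d(160) = 12, d(161) = 4, d(162) = 10, d(163) = 2, d(164) = 6, d(165) = 8, d(166) = 4, d(167) = 2, d(168) = 16, d(169) = 3, d(170) = 8, d(171) = 6, d(172) = 6, d(173) = 2, d(174) = 8, d(175) = 6, d(176) = 10, d(177) = 4, d(178) = 4, d(179) = 2, d(180) = 18, d(181) = 2, d(182) = 8, d(183) = 4, d(184) = 8, d(185) = 4, d(186) = 8, d(187) = 4, d(188) = 6, d(189) = 8, d(190) = 8, d(191) = 2, d(192) = 14, d(193) = 2, d(194) = 4, d(195) = 8, d(196) = 9. Summing all 196 values: 1070. (Dirichlet's divisor formula: Σ_{n ≤ x} d(n) = x ln(x) + (2γ − 1) x + O(√x). For x = 196, the asymptotic estimate is ≈ 1064.78.)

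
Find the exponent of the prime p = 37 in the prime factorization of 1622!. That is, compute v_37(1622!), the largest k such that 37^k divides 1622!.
v_37(1622!) = 44

Legendre's formula: v_p(n!) = Σ_{k ≥ 1} ⌊n / p^k⌋. For p = 37, n = 1622, the terms are:
  ⌊1622/37^1⌋ = ⌊1622/37⌋ = 43
  ⌊1622/37^2⌋ = ⌊1622/1369⌋ = 1
(the next term ⌊1622/37^3⌋ = 0, terminating the sum). Summing: v_37(1622!) = 43 + 1 = 44.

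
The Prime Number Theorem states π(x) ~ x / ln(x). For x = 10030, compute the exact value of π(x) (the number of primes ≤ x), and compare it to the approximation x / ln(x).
π(10030) = 1231;  x/ln(x) ≈ 1088.64;  relative error ≈ 11.56%.

Directly count primes up to 10030: π(10030) = 1231. The PNT approximation gives 10030/ln(10030) ≈ 10030/9.21334 ≈ 1088.64. Relative error (π(x) − x/ln(x)) / π(x) ≈ 11.56%; the approximation is known to undercount slightly (Li(x) is a better estimate).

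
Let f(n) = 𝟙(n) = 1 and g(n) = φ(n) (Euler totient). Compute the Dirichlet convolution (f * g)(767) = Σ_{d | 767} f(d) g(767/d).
(𝟙 * φ)(767) = 767

Divisors of 767: [1, 13, 59, 767]. For each d | 767:
  d = 1: 𝟙(1) · φ(767/1) = 1 · 696 = 696
  d = 13: 𝟙(13) · φ(767/13) = 1 · 58 = 58
  d = 59: 𝟙(59) · φ(767/59) = 1 · 12 = 12
  d = 767: 𝟙(767) · φ(767/767) = 1 · 1 = 1
Summing: (𝟙 * φ)(767) = 696 + 58 + 12 + 1 = 767.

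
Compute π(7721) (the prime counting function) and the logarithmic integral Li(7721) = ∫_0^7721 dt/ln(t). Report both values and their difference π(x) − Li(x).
π(7721) = 979;  Li(7721) ≈ 995.31;  π(x) − Li(x) ≈ -16.31.

Direct count of primes ≤ 7721 gives π(7721) = 979. Numerical evaluation of the logarithmic integral gives Li(7721) ≈ 995.31. The difference π(x) − Li(x) ≈ -16.31 is typically negative for small/moderate x (Li(x) overestimates), though Littlewood's theorem shows this sign changes infinitely often.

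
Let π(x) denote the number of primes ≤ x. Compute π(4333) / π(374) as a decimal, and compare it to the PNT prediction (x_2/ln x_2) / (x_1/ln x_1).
π(4333)/π(374) = 591/74 ≈ 7.9865;  PNT prediction ≈ 8.1963.

π(374) = 74 and π(4333) = 591, so π(4333)/π(374) ≈ 7.9865. The PNT-predicted ratio is (4333/ln(4333)) / (374/ln(374)) ≈ 8.1963. The two agree to within a few percent, as expected.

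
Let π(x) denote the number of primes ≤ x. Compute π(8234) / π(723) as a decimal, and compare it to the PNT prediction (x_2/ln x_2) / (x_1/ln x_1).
π(8234)/π(723) = 1033/128 ≈ 8.0703;  PNT prediction ≈ 8.3159.

π(723) = 128 and π(8234) = 1033, so π(8234)/π(723) ≈ 8.0703. The PNT-predicted ratio is (8234/ln(8234)) / (723/ln(723)) ≈ 8.3159. The two agree to within a few percent, as expected.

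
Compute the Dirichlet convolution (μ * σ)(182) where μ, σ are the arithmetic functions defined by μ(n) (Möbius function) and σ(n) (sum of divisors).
(μ * σ)(182) = 182

Divisors of 182: [1, 2, 7, 13, 14, 26, 91, 182]. For each d | 182:
  d = 1: μ(1) · σ(182/1) = 1 · 336 = 336
  d = 2: μ(2) · σ(182/2) = -1 · 112 = -112
  d = 7: μ(7) · σ(182/7) = -1 · 42 = -42
  d = 13: μ(13) · σ(182/13) = -1 · 24 = -24
  d = 14: μ(14) · σ(182/14) = 1 · 14 = 14
  d = 26: μ(26) · σ(182/26) = 1 · 8 = 8
  d = 91: μ(91) · σ(182/91) = 1 · 3 = 3
  d = 182: μ(182) · σ(182/182) = -1 · 1 = -1
Summing: (μ * σ)(182) = 336 + -112 + -42 + -24 + 14 + 8 + 3 + -1 = 182.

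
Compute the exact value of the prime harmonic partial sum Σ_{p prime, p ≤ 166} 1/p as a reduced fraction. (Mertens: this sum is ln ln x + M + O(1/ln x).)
Σ 1/p = 10988187442690106858194788089546541159451476081371138484805233167/5766152219975951659023630035336134306565384015606066319856068810

π(166) = 38, so the primes ≤ 166 are [2, 3, 5, 7, 11, 13, 17, 19, 23, 29, 31, 37, 41, 43, 47, 53, 59, 61, 67, 71, 73, 79, 83, 89, 97, 101, 103, 107, 109, 113, 127, 131, 137, 139, 149, 151, 157, 163]. Summing 1/p over these primes: 10988187442690106858194788089546541159451476081371138484805233167/5766152219975951659023630035336134306565384015606066319856068810 ≈ 1.9056. Mertens estimate ln ln(166) + 0.2615 ≈ 1.8931.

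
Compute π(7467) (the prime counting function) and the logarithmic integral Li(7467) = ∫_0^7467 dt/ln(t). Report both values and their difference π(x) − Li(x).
π(7467) = 945;  Li(7467) ≈ 966.88;  π(x) − Li(x) ≈ -21.88.

Direct count of primes ≤ 7467 gives π(7467) = 945. Numerical evaluation of the logarithmic integral gives Li(7467) ≈ 966.88. The difference π(x) − Li(x) ≈ -21.88 is typically negative for small/moderate x (Li(x) overestimates), though Littlewood's theorem shows this sign changes infinitely often.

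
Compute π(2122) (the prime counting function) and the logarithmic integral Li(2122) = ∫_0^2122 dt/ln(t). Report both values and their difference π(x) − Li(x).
π(2122) = 319;  Li(2122) ≈ 330.80;  π(x) − Li(x) ≈ -11.80.

Direct count of primes ≤ 2122 gives π(2122) = 319. Numerical evaluation of the logarithmic integral gives Li(2122) ≈ 330.80. The difference π(x) − Li(x) ≈ -11.80 is typically negative for small/moderate x (Li(x) overestimates), though Littlewood's theorem shows this sign changes infinitely often.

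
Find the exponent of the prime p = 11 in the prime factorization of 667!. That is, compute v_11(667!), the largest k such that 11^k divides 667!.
v_11(667!) = 65

Legendre's formula: v_p(n!) = Σ_{k ≥ 1} ⌊n / p^k⌋. For p = 11, n = 667, the terms are:
  ⌊667/11^1⌋ = ⌊667/11⌋ = 60
  ⌊667/11^2⌋ = ⌊667/121⌋ = 5
(the next term ⌊667/11^3⌋ = 0, terminating the sum). Summing: v_11(667!) = 60 + 5 = 65.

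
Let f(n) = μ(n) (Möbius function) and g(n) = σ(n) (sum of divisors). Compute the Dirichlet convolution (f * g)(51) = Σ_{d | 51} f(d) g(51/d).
(μ * σ)(51) = 51

Divisors of 51: [1, 3, 17, 51]. For each d | 51:
  d = 1: μ(1) · σ(51/1) = 1 · 72 = 72
  d = 3: μ(3) · σ(51/3) = -1 · 18 = -18
  d = 17: μ(17) · σ(51/17) = -1 · 4 = -4
  d = 51: μ(51) · σ(51/51) = 1 · 1 = 1
Summing: (μ * σ)(51) = 72 + -18 + -4 + 1 = 51.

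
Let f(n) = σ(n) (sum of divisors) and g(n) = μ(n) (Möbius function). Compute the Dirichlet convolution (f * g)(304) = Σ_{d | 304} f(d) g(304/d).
(σ * μ)(304) = 304

Divisors of 304: [1, 2, 4, 8, 16, 19, 38, 76, 152, 304]. For each d | 304:
  d = 1: σ(1) · μ(304/1) = 1 · 0 = 0
  d = 2: σ(2) · μ(304/2) = 3 · 0 = 0
  d = 4: σ(4) · μ(304/4) = 7 · 0 = 0
  d = 8: σ(8) · μ(304/8) = 15 · 1 = 15
  d = 16: σ(16) · μ(304/16) = 31 · -1 = -31
  d = 19: σ(19) · μ(304/19) = 20 · 0 = 0
  d = 38: σ(38) · μ(304/38) = 60 · 0 = 0
  d = 76: σ(76) · μ(304/76) = 140 · 0 = 0
  d = 152: σ(152) · μ(304/152) = 300 · -1 = -300
  d = 304: σ(304) · μ(304/304) = 620 · 1 = 620
Summing: (σ * μ)(304) = 0 + 0 + 0 + 15 + -31 + 0 + 0 + 0 + -300 + 620 = 304.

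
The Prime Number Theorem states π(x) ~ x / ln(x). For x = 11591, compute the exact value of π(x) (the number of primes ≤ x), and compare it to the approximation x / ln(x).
π(11591) = 1394;  x/ln(x) ≈ 1238.62;  relative error ≈ 11.15%.

Directly count primes up to 11591: π(11591) = 1394. The PNT approximation gives 11591/ln(11591) ≈ 11591/9.35798 ≈ 1238.62. Relative error (π(x) − x/ln(x)) / π(x) ≈ 11.15%; the approximation is known to undercount slightly (Li(x) is a better estimate).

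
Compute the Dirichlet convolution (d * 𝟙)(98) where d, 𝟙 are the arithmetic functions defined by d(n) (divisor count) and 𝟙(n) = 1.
(d * 𝟙)(98) = 18

Divisors of 98: [1, 2, 7, 14, 49, 98]. For each d | 98:
  d = 1: d(1) · 𝟙(98/1) = 1 · 1 = 1
  d = 2: d(2) · 𝟙(98/2) = 2 · 1 = 2
  d = 7: d(7) · 𝟙(98/7) = 2 · 1 = 2
  d = 14: d(14) · 𝟙(98/14) = 4 · 1 = 4
  d = 49: d(49) · 𝟙(98/49) = 3 · 1 = 3
  d = 98: d(98) · 𝟙(98/98) = 6 · 1 = 6
Summing: (d * 𝟙)(98) = 1 + 2 + 2 + 4 + 3 + 6 = 18.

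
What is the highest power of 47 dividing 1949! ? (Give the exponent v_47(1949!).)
v_47(1949!) = 41

Legendre's formula: v_p(n!) = Σ_{k ≥ 1} ⌊n / p^k⌋. For p = 47, n = 1949, the terms are:
  ⌊1949/47^1⌋ = ⌊1949/47⌋ = 41
(the next term ⌊1949/47^2⌋ = 0, terminating the sum). Summing: v_47(1949!) = 41 = 41.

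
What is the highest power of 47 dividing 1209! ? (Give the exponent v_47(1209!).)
v_47(1209!) = 25

Legendre's formula: v_p(n!) = Σ_{k ≥ 1} ⌊n / p^k⌋. For p = 47, n = 1209, the terms are:
  ⌊1209/47^1⌋ = ⌊1209/47⌋ = 25
(the next term ⌊1209/47^2⌋ = 0, terminating the sum). Summing: v_47(1209!) = 25 = 25.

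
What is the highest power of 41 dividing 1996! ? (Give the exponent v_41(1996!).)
v_41(1996!) = 49

Legendre's formula: v_p(n!) = Σ_{k ≥ 1} ⌊n / p^k⌋. For p = 41, n = 1996, the terms are:
  ⌊1996/41^1⌋ = ⌊1996/41⌋ = 48
  ⌊1996/41^2⌋ = ⌊1996/1681⌋ = 1
(the next term ⌊1996/41^3⌋ = 0, terminating the sum). Summing: v_41(1996!) = 48 + 1 = 49.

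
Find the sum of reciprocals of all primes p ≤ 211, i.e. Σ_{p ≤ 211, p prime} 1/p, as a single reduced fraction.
Σ 1/p = 3215488142498485484492183158345029261034221047849345857469577412562094716564064084247/1645783550795210387735581011435590727981167322669649249414629852197255934130751870910

π(211) = 47, so the primes ≤ 211 are [2, 3, 5, 7, 11, 13, 17, 19, 23, 29, 31, 37, 41, 43, 47, 53, 59, 61, 67, 71, 73, 79, 83, 89, 97, 101, 103, 107, 109, 113, 127, 131, 137, 139, 149, 151, 157, 163, 167, 173, 179, 181, 191, 193, 197, 199, 211]. Summing 1/p over these primes: 3215488142498485484492183158345029261034221047849345857469577412562094716564064084247/1645783550795210387735581011435590727981167322669649249414629852197255934130751870910 ≈ 1.9538. Mertens estimate ln ln(211) + 0.2615 ≈ 1.9389.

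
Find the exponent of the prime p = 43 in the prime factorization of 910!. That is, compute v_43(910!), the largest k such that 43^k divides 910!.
v_43(910!) = 21

Legendre's formula: v_p(n!) = Σ_{k ≥ 1} ⌊n / p^k⌋. For p = 43, n = 910, the terms are:
  ⌊910/43^1⌋ = ⌊910/43⌋ = 21
(the next term ⌊910/43^2⌋ = 0, terminating the sum). Summing: v_43(910!) = 21 = 21.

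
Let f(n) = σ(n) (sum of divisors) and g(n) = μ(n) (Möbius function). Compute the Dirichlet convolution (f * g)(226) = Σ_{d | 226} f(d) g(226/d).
(σ * μ)(226) = 226

Divisors of 226: [1, 2, 113, 226]. For each d | 226:
  d = 1: σ(1) · μ(226/1) = 1 · 1 = 1
  d = 2: σ(2) · μ(226/2) = 3 · -1 = -3
  d = 113: σ(113) · μ(226/113) = 114 · -1 = -114
  d = 226: σ(226) · μ(226/226) = 342 · 1 = 342
Summing: (σ * μ)(226) = 1 + -3 + -114 + 342 = 226.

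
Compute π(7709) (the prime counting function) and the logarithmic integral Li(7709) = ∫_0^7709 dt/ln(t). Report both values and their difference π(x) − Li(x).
π(7709) = 978;  Li(7709) ≈ 993.97;  π(x) − Li(x) ≈ -15.97.

Direct count of primes ≤ 7709 gives π(7709) = 978. Numerical evaluation of the logarithmic integral gives Li(7709) ≈ 993.97. The difference π(x) − Li(x) ≈ -15.97 is typically negative for small/moderate x (Li(x) overestimates), though Littlewood's theorem shows this sign changes infinitely often.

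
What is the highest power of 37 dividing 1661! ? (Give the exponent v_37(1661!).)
v_37(1661!) = 45

Legendre's formula: v_p(n!) = Σ_{k ≥ 1} ⌊n / p^k⌋. For p = 37, n = 1661, the terms are:
  ⌊1661/37^1⌋ = ⌊1661/37⌋ = 44
  ⌊1661/37^2⌋ = ⌊1661/1369⌋ = 1
(the next term ⌊1661/37^3⌋ = 0, terminating the sum). Summing: v_37(1661!) = 44 + 1 = 45.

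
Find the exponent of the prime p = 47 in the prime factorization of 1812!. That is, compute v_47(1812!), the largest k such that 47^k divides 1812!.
v_47(1812!) = 38

Legendre's formula: v_p(n!) = Σ_{k ≥ 1} ⌊n / p^k⌋. For p = 47, n = 1812, the terms are:
  ⌊1812/47^1⌋ = ⌊1812/47⌋ = 38
(the next term ⌊1812/47^2⌋ = 0, terminating the sum). Summing: v_47(1812!) = 38 = 38.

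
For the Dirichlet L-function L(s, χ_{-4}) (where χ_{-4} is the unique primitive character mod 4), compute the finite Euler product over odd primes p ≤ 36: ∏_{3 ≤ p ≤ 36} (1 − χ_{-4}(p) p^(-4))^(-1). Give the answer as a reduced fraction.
∏ = 1870816715381797956556539609218365/1891731462842378884815364370202624

The odd primes p ≤ 36 are [3, 5, 7, 11, 13, 17, 19, 23, 29, 31]. For each, χ(p) = 1 if p ≡ 1 mod 4, χ(p) = −1 if p ≡ 3 mod 4. Taking (1 − χ(p)/p^4)^(-1) = p^4/(p^4 − χ(p)): (1 − (-1)/3^4)^(-1) · (1 − (1)/5^4)^(-1) · (1 − (-1)/7^4)^(-1) · (1 − (-1)/11^4)^(-1) · (1 − (1)/13^4)^(-1) · (1 − (1)/17^4)^(-1) · (1 − (-1)/19^4)^(-1) · (1 − (-1)/23^4)^(-1) · (1 − (1)/29^4)^(-1) · (1 − (-1)/31^4)^(-1) = 1870816715381797956556539609218365/1891731462842378884815364370202624.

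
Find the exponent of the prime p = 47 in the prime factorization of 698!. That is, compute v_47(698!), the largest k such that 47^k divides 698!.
v_47(698!) = 14

Legendre's formula: v_p(n!) = Σ_{k ≥ 1} ⌊n / p^k⌋. For p = 47, n = 698, the terms are:
  ⌊698/47^1⌋ = ⌊698/47⌋ = 14
(the next term ⌊698/47^2⌋ = 0, terminating the sum). Summing: v_47(698!) = 14 = 14.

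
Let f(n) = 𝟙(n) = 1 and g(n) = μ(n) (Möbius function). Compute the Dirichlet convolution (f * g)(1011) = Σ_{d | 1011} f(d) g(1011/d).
(𝟙 * μ)(1011) = 0

Divisors of 1011: [1, 3, 337, 1011]. For each d | 1011:
  d = 1: 𝟙(1) · μ(1011/1) = 1 · 1 = 1
  d = 3: 𝟙(3) · μ(1011/3) = 1 · -1 = -1
  d = 337: 𝟙(337) · μ(1011/337) = 1 · -1 = -1
  d = 1011: 𝟙(1011) · μ(1011/1011) = 1 · 1 = 1
Summing: (𝟙 * μ)(1011) = 1 + -1 + -1 + 1 = 0.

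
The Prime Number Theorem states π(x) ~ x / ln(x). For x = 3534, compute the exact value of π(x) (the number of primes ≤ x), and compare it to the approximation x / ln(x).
π(3534) = 494;  x/ln(x) ≈ 432.55;  relative error ≈ 12.44%.

Directly count primes up to 3534: π(3534) = 494. The PNT approximation gives 3534/ln(3534) ≈ 3534/8.17019 ≈ 432.55. Relative error (π(x) − x/ln(x)) / π(x) ≈ 12.44%; the approximation is known to undercount slightly (Li(x) is a better estimate).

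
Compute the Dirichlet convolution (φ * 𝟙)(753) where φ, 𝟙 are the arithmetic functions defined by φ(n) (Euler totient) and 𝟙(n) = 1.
(φ * 𝟙)(753) = 753

Divisors of 753: [1, 3, 251, 753]. For each d | 753:
  d = 1: φ(1) · 𝟙(753/1) = 1 · 1 = 1
  d = 3: φ(3) · 𝟙(753/3) = 2 · 1 = 2
  d = 251: φ(251) · 𝟙(753/251) = 250 · 1 = 250
  d = 753: φ(753) · 𝟙(753/753) = 500 · 1 = 500
Summing: (φ * 𝟙)(753) = 1 + 2 + 250 + 500 = 753.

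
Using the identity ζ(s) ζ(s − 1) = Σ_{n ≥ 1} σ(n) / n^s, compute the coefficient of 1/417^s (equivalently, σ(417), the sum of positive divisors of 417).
σ(417) = 560

In the product (Σ m^0/m^s)(Σ k / k^s) = Σ (Σ_{d | n} d) / n^s, the coefficient of 1/n^s is σ(n) = Σ_{d | n} d. For n = 417, divisors are [1, 3, 139, 417]; summing: σ(417) = 560.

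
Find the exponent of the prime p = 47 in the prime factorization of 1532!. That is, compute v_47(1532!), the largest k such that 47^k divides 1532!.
v_47(1532!) = 32

Legendre's formula: v_p(n!) = Σ_{k ≥ 1} ⌊n / p^k⌋. For p = 47, n = 1532, the terms are:
  ⌊1532/47^1⌋ = ⌊1532/47⌋ = 32
(the next term ⌊1532/47^2⌋ = 0, terminating the sum). Summing: v_47(1532!) = 32 = 32.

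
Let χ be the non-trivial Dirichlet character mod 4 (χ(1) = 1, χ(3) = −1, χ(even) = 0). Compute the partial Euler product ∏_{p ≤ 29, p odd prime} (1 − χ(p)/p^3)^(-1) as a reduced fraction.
∏ = 332738560088645051275/343395528292159193088

The odd primes p ≤ 29 are [3, 5, 7, 11, 13, 17, 19, 23, 29]. For each, χ(p) = 1 if p ≡ 1 mod 4, χ(p) = −1 if p ≡ 3 mod 4. Taking (1 − χ(p)/p^3)^(-1) = p^3/(p^3 − χ(p)): (1 − (-1)/3^3)^(-1) · (1 − (1)/5^3)^(-1) · (1 − (-1)/7^3)^(-1) · (1 − (-1)/11^3)^(-1) · (1 − (1)/13^3)^(-1) · (1 − (1)/17^3)^(-1) · (1 − (-1)/19^3)^(-1) · (1 − (-1)/23^3)^(-1) · (1 − (1)/29^3)^(-1) = 332738560088645051275/343395528292159193088.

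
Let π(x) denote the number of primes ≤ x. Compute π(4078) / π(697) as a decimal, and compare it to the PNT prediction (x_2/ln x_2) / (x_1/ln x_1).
π(4078)/π(697) = 561/125 ≈ 4.4880;  PNT prediction ≈ 4.6075.

π(697) = 125 and π(4078) = 561, so π(4078)/π(697) ≈ 4.4880. The PNT-predicted ratio is (4078/ln(4078)) / (697/ln(697)) ≈ 4.6075. The two agree to within a few percent, as expected.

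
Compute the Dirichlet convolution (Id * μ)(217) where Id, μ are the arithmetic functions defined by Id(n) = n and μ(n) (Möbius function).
(Id * μ)(217) = 180

Divisors of 217: [1, 7, 31, 217]. For each d | 217:
  d = 1: Id(1) · μ(217/1) = 1 · 1 = 1
  d = 7: Id(7) · μ(217/7) = 7 · -1 = -7
  d = 31: Id(31) · μ(217/31) = 31 · -1 = -31
  d = 217: Id(217) · μ(217/217) = 217 · 1 = 217
Summing: (Id * μ)(217) = 1 + -7 + -31 + 217 = 180.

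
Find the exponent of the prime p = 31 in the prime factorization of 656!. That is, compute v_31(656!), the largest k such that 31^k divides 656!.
v_31(656!) = 21

Legendre's formula: v_p(n!) = Σ_{k ≥ 1} ⌊n / p^k⌋. For p = 31, n = 656, the terms are:
  ⌊656/31^1⌋ = ⌊656/31⌋ = 21
(the next term ⌊656/31^2⌋ = 0, terminating the sum). Summing: v_31(656!) = 21 = 21.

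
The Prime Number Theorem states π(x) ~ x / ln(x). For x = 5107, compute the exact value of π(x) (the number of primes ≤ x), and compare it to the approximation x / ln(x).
π(5107) = 683;  x/ln(x) ≈ 598.12;  relative error ≈ 12.43%.

Directly count primes up to 5107: π(5107) = 683. The PNT approximation gives 5107/ln(5107) ≈ 5107/8.53837 ≈ 598.12. Relative error (π(x) − x/ln(x)) / π(x) ≈ 12.43%; the approximation is known to undercount slightly (Li(x) is a better estimate).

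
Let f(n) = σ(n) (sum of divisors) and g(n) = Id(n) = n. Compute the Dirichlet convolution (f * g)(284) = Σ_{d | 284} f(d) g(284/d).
(σ * Id)(284) = 2431

Divisors of 284: [1, 2, 4, 71, 142, 284]. For each d | 284:
  d = 1: σ(1) · Id(284/1) = 1 · 284 = 284
  d = 2: σ(2) · Id(284/2) = 3 · 142 = 426
  d = 4: σ(4) · Id(284/4) = 7 · 71 = 497
  d = 71: σ(71) · Id(284/71) = 72 · 4 = 288
  d = 142: σ(142) · Id(284/142) = 216 · 2 = 432
  d = 284: σ(284) · Id(284/284) = 504 · 1 = 504
Summing: (σ * Id)(284) = 284 + 426 + 497 + 288 + 432 + 504 = 2431.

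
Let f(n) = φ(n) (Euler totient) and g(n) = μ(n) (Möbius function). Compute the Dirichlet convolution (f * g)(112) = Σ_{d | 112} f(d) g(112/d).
(φ * μ)(112) = 20

Divisors of 112: [1, 2, 4, 7, 8, 14, 16, 28, 56, 112]. For each d | 112:
  d = 1: φ(1) · μ(112/1) = 1 · 0 = 0
  d = 2: φ(2) · μ(112/2) = 1 · 0 = 0
  d = 4: φ(4) · μ(112/4) = 2 · 0 = 0
  d = 7: φ(7) · μ(112/7) = 6 · 0 = 0
  d = 8: φ(8) · μ(112/8) = 4 · 1 = 4
  d = 14: φ(14) · μ(112/14) = 6 · 0 = 0
  d = 16: φ(16) · μ(112/16) = 8 · -1 = -8
  d = 28: φ(28) · μ(112/28) = 12 · 0 = 0
  d = 56: φ(56) · μ(112/56) = 24 · -1 = -24
  d = 112: φ(112) · μ(112/112) = 48 · 1 = 48
Summing: (φ * μ)(112) = 0 + 0 + 0 + 0 + 4 + 0 + -8 + 0 + -24 + 48 = 20.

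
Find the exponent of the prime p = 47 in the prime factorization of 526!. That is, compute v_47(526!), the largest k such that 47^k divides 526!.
v_47(526!) = 11

Legendre's formula: v_p(n!) = Σ_{k ≥ 1} ⌊n / p^k⌋. For p = 47, n = 526, the terms are:
  ⌊526/47^1⌋ = ⌊526/47⌋ = 11
(the next term ⌊526/47^2⌋ = 0, terminating the sum). Summing: v_47(526!) = 11 = 11.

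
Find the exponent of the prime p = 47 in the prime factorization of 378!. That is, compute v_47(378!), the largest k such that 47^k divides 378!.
v_47(378!) = 8

Legendre's formula: v_p(n!) = Σ_{k ≥ 1} ⌊n / p^k⌋. For p = 47, n = 378, the terms are:
  ⌊378/47^1⌋ = ⌊378/47⌋ = 8
(the next term ⌊378/47^2⌋ = 0, terminating the sum). Summing: v_47(378!) = 8 = 8.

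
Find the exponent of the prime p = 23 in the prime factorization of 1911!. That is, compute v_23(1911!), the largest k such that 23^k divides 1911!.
v_23(1911!) = 86

Legendre's formula: v_p(n!) = Σ_{k ≥ 1} ⌊n / p^k⌋. For p = 23, n = 1911, the terms are:
  ⌊1911/23^1⌋ = ⌊1911/23⌋ = 83
  ⌊1911/23^2⌋ = ⌊1911/529⌋ = 3
(the next term ⌊1911/23^3⌋ = 0, terminating the sum). Summing: v_23(1911!) = 83 + 3 = 86.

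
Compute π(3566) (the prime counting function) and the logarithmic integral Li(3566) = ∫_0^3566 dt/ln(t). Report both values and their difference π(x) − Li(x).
π(3566) = 499;  Li(3566) ≈ 512.68;  π(x) − Li(x) ≈ -13.68.

Direct count of primes ≤ 3566 gives π(3566) = 499. Numerical evaluation of the logarithmic integral gives Li(3566) ≈ 512.68. The difference π(x) − Li(x) ≈ -13.68 is typically negative for small/moderate x (Li(x) overestimates), though Littlewood's theorem shows this sign changes infinitely often.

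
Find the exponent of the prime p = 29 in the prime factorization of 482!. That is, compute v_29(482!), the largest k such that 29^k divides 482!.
v_29(482!) = 16

Legendre's formula: v_p(n!) = Σ_{k ≥ 1} ⌊n / p^k⌋. For p = 29, n = 482, the terms are:
  ⌊482/29^1⌋ = ⌊482/29⌋ = 16
(the next term ⌊482/29^2⌋ = 0, terminating the sum). Summing: v_29(482!) = 16 = 16.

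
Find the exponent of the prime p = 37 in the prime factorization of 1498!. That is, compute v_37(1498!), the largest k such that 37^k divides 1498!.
v_37(1498!) = 41

Legendre's formula: v_p(n!) = Σ_{k ≥ 1} ⌊n / p^k⌋. For p = 37, n = 1498, the terms are:
  ⌊1498/37^1⌋ = ⌊1498/37⌋ = 40
  ⌊1498/37^2⌋ = ⌊1498/1369⌋ = 1
(the next term ⌊1498/37^3⌋ = 0, terminating the sum). Summing: v_37(1498!) = 40 + 1 = 41.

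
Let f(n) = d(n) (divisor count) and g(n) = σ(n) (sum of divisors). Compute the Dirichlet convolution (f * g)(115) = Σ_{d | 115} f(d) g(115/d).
(d * σ)(115) = 208

Divisors of 115: [1, 5, 23, 115]. For each d | 115:
  d = 1: d(1) · σ(115/1) = 1 · 144 = 144
  d = 5: d(5) · σ(115/5) = 2 · 24 = 48
  d = 23: d(23) · σ(115/23) = 2 · 6 = 12
  d = 115: d(115) · σ(115/115) = 4 · 1 = 4
Summing: (d * σ)(115) = 144 + 48 + 12 + 4 = 208.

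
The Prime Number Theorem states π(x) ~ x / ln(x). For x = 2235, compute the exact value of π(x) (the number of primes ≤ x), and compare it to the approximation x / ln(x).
π(2235) = 331;  x/ln(x) ≈ 289.81;  relative error ≈ 12.44%.

Directly count primes up to 2235: π(2235) = 331. The PNT approximation gives 2235/ln(2235) ≈ 2235/7.71200 ≈ 289.81. Relative error (π(x) − x/ln(x)) / π(x) ≈ 12.44%; the approximation is known to undercount slightly (Li(x) is a better estimate).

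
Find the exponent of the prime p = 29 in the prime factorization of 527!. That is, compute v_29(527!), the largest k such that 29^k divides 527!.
v_29(527!) = 18

Legendre's formula: v_p(n!) = Σ_{k ≥ 1} ⌊n / p^k⌋. For p = 29, n = 527, the terms are:
  ⌊527/29^1⌋ = ⌊527/29⌋ = 18
(the next term ⌊527/29^2⌋ = 0, terminating the sum). Summing: v_29(527!) = 18 = 18.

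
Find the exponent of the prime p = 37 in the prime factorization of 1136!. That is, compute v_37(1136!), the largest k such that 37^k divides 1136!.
v_37(1136!) = 30

Legendre's formula: v_p(n!) = Σ_{k ≥ 1} ⌊n / p^k⌋. For p = 37, n = 1136, the terms are:
  ⌊1136/37^1⌋ = ⌊1136/37⌋ = 30
(the next term ⌊1136/37^2⌋ = 0, terminating the sum). Summing: v_37(1136!) = 30 = 30.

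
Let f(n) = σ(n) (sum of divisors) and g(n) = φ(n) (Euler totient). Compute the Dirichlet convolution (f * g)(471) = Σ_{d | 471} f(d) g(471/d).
(σ * φ)(471) = 1884

Divisors of 471: [1, 3, 157, 471]. For each d | 471:
  d = 1: σ(1) · φ(471/1) = 1 · 312 = 312
  d = 3: σ(3) · φ(471/3) = 4 · 156 = 624
  d = 157: σ(157) · φ(471/157) = 158 · 2 = 316
  d = 471: σ(471) · φ(471/471) = 632 · 1 = 632
Summing: (σ * φ)(471) = 312 + 624 + 316 + 632 = 1884.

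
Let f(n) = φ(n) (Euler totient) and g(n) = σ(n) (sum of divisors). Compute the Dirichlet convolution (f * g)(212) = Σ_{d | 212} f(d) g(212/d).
(φ * σ)(212) = 1272

Divisors of 212: [1, 2, 4, 53, 106, 212]. For each d | 212:
  d = 1: φ(1) · σ(212/1) = 1 · 378 = 378
  d = 2: φ(2) · σ(212/2) = 1 · 162 = 162
  d = 4: φ(4) · σ(212/4) = 2 · 54 = 108
  d = 53: φ(53) · σ(212/53) = 52 · 7 = 364
  d = 106: φ(106) · σ(212/106) = 52 · 3 = 156
  d = 212: φ(212) · σ(212/212) = 104 · 1 = 104
Summing: (φ * σ)(212) = 378 + 162 + 108 + 364 + 156 + 104 = 1272.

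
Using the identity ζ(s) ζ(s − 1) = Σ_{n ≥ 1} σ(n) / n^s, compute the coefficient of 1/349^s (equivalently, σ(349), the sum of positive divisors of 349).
σ(349) = 350

In the product (Σ m^0/m^s)(Σ k / k^s) = Σ (Σ_{d | n} d) / n^s, the coefficient of 1/n^s is σ(n) = Σ_{d | n} d. For n = 349, divisors are [1, 349]; summing: σ(349) = 350.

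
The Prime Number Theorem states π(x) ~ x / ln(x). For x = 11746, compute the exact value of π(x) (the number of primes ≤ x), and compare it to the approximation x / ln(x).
π(11746) = 1409;  x/ln(x) ≈ 1253.41;  relative error ≈ 11.04%.

Directly count primes up to 11746: π(11746) = 1409. The PNT approximation gives 11746/ln(11746) ≈ 11746/9.37127 ≈ 1253.41. Relative error (π(x) − x/ln(x)) / π(x) ≈ 11.04%; the approximation is known to undercount slightly (Li(x) is a better estimate).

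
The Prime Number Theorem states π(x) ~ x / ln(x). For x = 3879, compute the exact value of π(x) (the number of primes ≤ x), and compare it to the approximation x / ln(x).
π(3879) = 537;  x/ln(x) ≈ 469.42;  relative error ≈ 12.58%.

Directly count primes up to 3879: π(3879) = 537. The PNT approximation gives 3879/ln(3879) ≈ 3879/8.26333 ≈ 469.42. Relative error (π(x) − x/ln(x)) / π(x) ≈ 12.58%; the approximation is known to undercount slightly (Li(x) is a better estimate).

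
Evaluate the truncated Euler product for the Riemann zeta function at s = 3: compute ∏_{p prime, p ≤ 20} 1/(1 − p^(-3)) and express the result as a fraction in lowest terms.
∏ = 3674541645775/3057655868928

The primes p ≤ 20 are [2, 3, 5, 7, 11, 13, 17, 19]. For each prime, (1 − 1/p^3)^(-1) = p^3 / (p^3 − 1). The product is (1 − 1/2^3)^(-1), (1 − 1/3^3)^(-1), (1 − 1/5^3)^(-1), (1 − 1/7^3)^(-1), (1 − 1/11^3)^(-1), (1 − 1/13^3)^(-1), (1 − 1/17^3)^(-1), (1 − 1/19^3)^(-1) = ∏ p^3 / (p^3 − 1) = 3674541645775/3057655868928.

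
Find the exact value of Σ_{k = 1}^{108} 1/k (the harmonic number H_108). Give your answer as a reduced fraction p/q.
H_108 = 81704399374878842092679986459517574603754626787/15521442759214556458772607587176753329489754560

Direct summation: H_108 = 1 + 1/2 + ... + 1/108. The least common denominator is lcm(1, ..., 108) = 77607213796072782293863037935883766647448772800; over this denominator the numerator is 77607213796072782293863037935883766647448772800 + 38803606898036391146931518967941883323724386400 + 25869071265357594097954345978627922215816257600 + 19401803449018195573465759483970941661862193200 + 15521442759214556458772607587176753329489754560 + 12934535632678797048977172989313961107908128800 + 11086744828010397470551862562269109521064110400 + 9700901724509097786732879741985470830931096600 + 8623023755119198032651448659542640738605419200 + 7760721379607278229386303793588376664744877280 + 7055201254188434753987548903262160604313524800 + 6467267816339398524488586494656980553954064400 + 5969785676620983253374079841221828203649905600 + 5543372414005198735275931281134554760532055200 + 5173814253071518819590869195725584443163251520 + 4850450862254548893366439870992735415465548300 + 4565130223298398958462531643287280391026398400 + 4311511877559599016325724329771320369302709600 + 4084590199793304331255949365046514034076251200 + 3880360689803639114693151896794188332372438640 + 3695581609336799156850620854089703173688036800 + 3527600627094217376993774451631080302156762400 + 3374226686785773143211436431994946375976033600 + 3233633908169699262244293247328490276977032200 + 3104288551842911291754521517435350665897950912 + 2984892838310491626687039920610914101824952800 + 2874341251706399344217149553180880246201806400 + 2771686207002599367637965640567277380266027600 + 2676110820554233872202173721927026436118923200 + 2586907126535759409795434597862792221581625760 + 2503458509550734912705259288254315053143508800 + 2425225431127274446683219935496367707732774150 + 2351733751396144917995849634420720201437841600 + 2282565111649199479231265821643640195513199200 + 2217348965602079494110372512453821904212822080 + 2155755938779799508162862164885660184651354800 + 2097492264758723845780082106375236936417534400 + 2042295099896652165627974682523257017038125600 + 1989928558873661084458026613740609401216635200 + 1940180344901819557346575948397094166186219320 + 1892858873074945909606415559411799186523140800 + 1847790804668399578425310427044851586844018400 + 1804818925490064704508442742694971317382529600 + 1763800313547108688496887225815540151078381200 + 1724604751023839606530289731908528147721083840 + 1687113343392886571605718215997473187988016800 + 1651217314810059197741766764593271630796782400 + 1616816954084849631122146623664245138488516100 + 1583820689715771067221694651752729931580587200 + 1552144275921455645877260758717675332948975456 + 1521710074432799652820843881095760130342132800 + 1492446419155245813343519960305457050912476400 + 1464287052756090231959679961054410691461297600 + 1437170625853199672108574776590440123100903200 + 1411040250837686950797509780652432120862704960 + 1385843103501299683818982820283638690133013800 + 1361530066597768110418649788348838011358750400 + 1338055410277116936101086860963513218059461600 + 1315376505018182750743441320947182485549979200 + 1293453563267879704897717298931396110790812880 + 1272249406492996431046935048129242076187684800 + 1251729254775367456352629644127157526571754400 + 1231860536445599718950206951363234391229345600 + 1212612715563637223341609967748183853866387075 + 1193957135324196650674815968244365640729981120 + 1175866875698072458997924817210360100718920800 + 1158316623821981825281537879640056218618638400 + 1141282555824599739615632910821820097756599600 + 1124742228928591047737145477331648791992011200 + 1108674482801039747055186256226910952106411040 + 1093059349240461722448775182195546009118996800 + 1077877969389899754081431082442830092325677400 + 1063112517754421675258397779943613241745873600 + 1048746132379361922890041053187618468208767200 + 1034762850614303763918173839145116888632650304 + 1021147549948326082813987341261628508519062800 + 1007885893455490679141078414751737229187646400 + 994964279436830542229013306870304700608317600 + 982369794886997244226114404251693248701883200 + 970090172450909778673287974198547083093109660 + 958113750568799781405716517726960082067268800 + 946429436537472954803207779705899593261570400 + 935026672241840750528470336576912851174081600 + 923895402334199789212655213522425793422009200 + 913026044659679791692506328657456078205279680 + 902409462745032352254221371347485658691264800 + 892036940184744624067391240642342145372974400 + 881900156773554344248443612907770075539190600 + 871991166248008789818685819504311984802795200 + 862302375511919803265144865954264073860541920 + 852826525231569036196297120174546886235700800 + 843556671696443285802859107998736593994008400 + 834486169850244970901753096084771684381169600 + 825608657405029598870883382296635815398391200 + 816918039958660866251189873009302806815250240 + 808408477042424815561073311832122569244258050 + 800074369031678167977969463256533676777822400 + 791910344857885533610847325876364965790293600 + 783911250465381639331949878140240067145947200 + 776072137960727822938630379358837666474487728 + 768388255406661210830327108276076897499492800 + 760855037216399826410421940547880065171066400 + 753468095107502740717116873163920064538337600 + 746223209577622906671759980152728525456238200 + 739116321867359831370124170817940634737607360 + 732143526378045115979839980527205345730648800 + 725301063514698899942645214354053893901390400 + 718585312926599836054287388295220061550451600 = 408521996874394210463399932297587873018773133935, so H_108 = 408521996874394210463399932297587873018773133935/77607213796072782293863037935883766647448772800; reducing by gcd(408521996874394210463399932297587873018773133935, 77607213796072782293863037935883766647448772800) = 5 gives 81704399374878842092679986459517574603754626787/15521442759214556458772607587176753329489754560 ≈ 5.26397. (The PNT-adjacent estimate ln(108) + γ ≈ 5.25935 matches within O(1/n).)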